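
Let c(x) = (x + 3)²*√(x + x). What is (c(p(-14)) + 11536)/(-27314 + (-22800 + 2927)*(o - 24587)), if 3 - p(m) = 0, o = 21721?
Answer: 103/508292 + 9*√6/14232176 ≈ 0.00020419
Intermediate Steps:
p(m) = 3 (p(m) = 3 - 1*0 = 3 + 0 = 3)
c(x) = √2*√x*(3 + x)² (c(x) = (3 + x)²*√(2*x) = (3 + x)²*(√2*√x) = √2*√x*(3 + x)²)
(c(p(-14)) + 11536)/(-27314 + (-22800 + 2927)*(o - 24587)) = (√2*√3*(3 + 3)² + 11536)/(-27314 + (-22800 + 2927)*(21721 - 24587)) = (√2*√3*6² + 11536)/(-27314 - 19873*(-2866)) = (√2*√3*36 + 11536)/(-27314 + 56956018) = (36*√6 + 11536)/56928704 = (11536 + 36*√6)*(1/56928704) = 103/508292 + 9*√6/14232176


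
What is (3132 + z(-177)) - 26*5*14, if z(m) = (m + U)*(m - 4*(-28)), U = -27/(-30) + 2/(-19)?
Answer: 485083/38 ≈ 12765.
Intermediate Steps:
U = 151/190 (U = -27*(-1/30) + 2*(-1/19) = 9/10 - 2/19 = 151/190 ≈ 0.79474)
z(m) = (112 + m)*(151/190 + m) (z(m) = (m + 151/190)*(m - 4*(-28)) = (151/190 + m)*(m + 112) = (151/190 + m)*(112 + m) = (112 + m)*(151/190 + m))
(3132 + z(-177)) - 26*5*14 = (3132 + (8456/95 + (-177)**2 + (21431/190)*(-177))) - 26*5*14 = (3132 + (8456/95 + 31329 - 3793287/190)) - 130*14 = (3132 + 435227/38) - 1820 = 554243/38 - 1820 = 485083/38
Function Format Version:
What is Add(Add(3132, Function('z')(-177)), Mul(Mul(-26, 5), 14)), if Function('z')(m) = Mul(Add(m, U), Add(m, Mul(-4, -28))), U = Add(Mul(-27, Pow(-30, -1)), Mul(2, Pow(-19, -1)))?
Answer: Rational(485083, 38) ≈ 12765.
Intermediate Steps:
U = Rational(151, 190) (U = Add(Mul(-27, Rational(-1, 30)), Mul(2, Rational(-1, 19))) = Add(Rational(9, 10), Rational(-2, 19)) = Rational(151, 190) ≈ 0.79474)
Function('z')(m) = Mul(Add(112, m), Add(Rational(151, 190), m)) (Function('z')(m) = Mul(Add(m, Rational(151, 190)), Add(m, Mul(-4, -28))) = Mul(Add(Rational(151, 190), m), Add(m, 112)) = Mul(Add(Rational(151, 190), m), Add(112, m)) = Mul(Add(112, m), Add(Rational(151, 190), m)))
Add(Add(3132, Function('z')(-177)), Mul(Mul(-26, 5), 14)) = Add(Add(3132, Add(Rational(8456, 95), Pow(-177, 2), Mul(Rational(21431, 190), -177))), Mul(Mul(-26, 5), 14)) = Add(Add(3132, Add(Rational(8456, 95), 31329, Rational(-3793287, 190))), Mul(-130, 14)) = Add(Add(3132, Rational(435227, 38)), -1820) = Add(Rational(554243, 38), -1820) = Rational(485083, 38)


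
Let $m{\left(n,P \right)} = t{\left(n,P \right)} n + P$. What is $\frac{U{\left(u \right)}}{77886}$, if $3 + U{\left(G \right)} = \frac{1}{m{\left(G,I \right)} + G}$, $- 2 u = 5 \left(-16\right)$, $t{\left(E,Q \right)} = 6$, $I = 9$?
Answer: $- \frac{433}{11254527} \approx -3.8473 \cdot 10^{-5}$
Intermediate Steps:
$u = 40$ ($u = - \frac{5 \left(-16\right)}{2} = \left(- \frac{1}{2}\right) \left(-80\right) = 40$)
$m{\left(n,P \right)} = P + 6 n$ ($m{\left(n,P \right)} = 6 n + P = P + 6 n$)
$U{\left(G \right)} = -3 + \frac{1}{9 + 7 G}$ ($U{\left(G \right)} = -3 + \frac{1}{\left(9 + 6 G\right) + G} = -3 + \frac{1}{9 + 7 G}$)
$\frac{U{\left(u \right)}}{77886} = \frac{\frac{1}{9 + 7 \cdot 40} \left(-26 - 840\right)}{77886} = \frac{-26 - 840}{9 + 280} \cdot \frac{1}{77886} = \frac{1}{289} \left(-866\right) \frac{1}{77886} = \left(- \frac{866}{289}\right) \frac{1}{77886} = - \frac{433}{11254527}$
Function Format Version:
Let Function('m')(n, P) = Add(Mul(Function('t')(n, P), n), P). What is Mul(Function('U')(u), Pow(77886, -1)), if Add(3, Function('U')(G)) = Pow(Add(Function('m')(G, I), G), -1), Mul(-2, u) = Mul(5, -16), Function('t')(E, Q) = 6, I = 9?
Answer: Rational(-433, 11254527) ≈ -3.8473e-5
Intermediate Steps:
u = 40 (u = Mul(Rational(-1, 2), Mul(5, -16)) = Mul(Rational(-1, 2), -80) = 40)
Function('m')(n, P) = Add(P, Mul(6, n)) (Function('m')(n, P) = Add(Mul(6, n), P) = Add(P, Mul(6, n)))
Function('U')(G) = Add(-3, Pow(Add(9, Mul(7, G)), -1)) (Function('U')(G) = Add(-3, Pow(Add(Add(9, Mul(6, G)), G), -1)) = Add(-3, Pow(Add(9, Mul(7, G)), -1)))
Mul(Function('U')(u), Pow(77886, -1)) = Mul(Mul(Pow(Add(9, Mul(7, 40)), -1), Add(-26, Mul(-21, 40))), Pow(77886, -1)) = Mul(Mul(Pow(Add(9, 280), -1), Add(-26, -840)), Rational(1, 77886)) = Mul(Mul(Pow(289, -1), -866), Rational(1, 77886)) = Mul(Mul(Rational(1, 289), -866), Rational(1, 77886)) = Mul(Rational(-866, 289), Rational(1, 77886)) = Rational(-433, 11254527)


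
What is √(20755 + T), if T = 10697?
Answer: 2*√7863 ≈ 177.35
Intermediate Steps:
√(20755 + T) = √(20755 + 10697) = √31452 = 2*√7863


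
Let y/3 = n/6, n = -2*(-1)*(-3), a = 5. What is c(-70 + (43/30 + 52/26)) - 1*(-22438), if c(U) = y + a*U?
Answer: 132613/6 ≈ 22102.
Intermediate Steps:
n = -6 (n = 2*(-3) = -6)
y = -3 (y = 3*(-6/6) = 3*(-6*⅙) = 3*(-1) = -3)
c(U) = -3 + 5*U
c(-70 + (43/30 + 52/26)) - 1*(-22438) = (-3 + 5*(-70 + (43/30 + 52/26))) - 1*(-22438) = (-3 + 5*(-70 + (43*(1/30) + 52*(1/26)))) + 22438 = (-3 + 5*(-70 + (43/30 + 2))) + 22438 = (-3 + 5*(-70 + 103/30)) + 22438 = (-3 + 5*(-1997/30)) + 22438 = (-3 - 1997/6) + 22438 = -2015/6 + 22438 = 132613/6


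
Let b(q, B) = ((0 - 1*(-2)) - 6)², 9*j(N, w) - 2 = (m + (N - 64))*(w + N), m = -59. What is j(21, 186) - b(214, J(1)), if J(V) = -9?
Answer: -21256/9 ≈ -2361.8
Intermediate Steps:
j(N, w) = 2/9 + (-123 + N)*(N + w)/9 (j(N, w) = 2/9 + ((-59 + (N - 64))*(w + N))/9 = 2/9 + ((-59 + (-64 + N))*(N + w))/9 = 2/9 + ((-123 + N)*(N + w))/9 = 2/9 + (-123 + N)*(N + w)/9)
b(q, B) = 16 (b(q, B) = ((0 + 2) - 6)² = (2 - 6)² = (-4)² = 16)
j(21, 186) - b(214, J(1)) = (2/9 - 41/3*21 - 41/3*186 + (⅑)*21² + (⅑)*21*186) - 1*16 = (2/9 - 287 - 2542 + (⅑)*441 + 434) - 16 = (2/9 - 287 - 2542 + 49 + 434) - 16 = -21112/9 - 16 = -21256/9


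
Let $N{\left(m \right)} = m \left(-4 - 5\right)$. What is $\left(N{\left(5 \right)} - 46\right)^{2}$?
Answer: $8281$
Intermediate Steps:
$N{\left(m \right)} = - 9 m$ ($N{\left(m \right)} = m \left(-9\right) = - 9 m$)
$\left(N{\left(5 \right)} - 46\right)^{2} = \left(\left(-9\right) 5 - 46\right)^{2} = \left(-45 - 46\right)^{2} = \left(-91\right)^{2} = 8281$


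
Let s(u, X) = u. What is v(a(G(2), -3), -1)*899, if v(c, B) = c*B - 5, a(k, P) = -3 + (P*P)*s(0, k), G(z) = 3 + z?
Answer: -1798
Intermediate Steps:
a(k, P) = -3 (a(k, P) = -3 + (P*P)*0 = -3 + P²*0 = -3 + 0 = -3)
v(c, B) = -5 + B*c (v(c, B) = B*c - 5 = -5 + B*c)
v(a(G(2), -3), -1)*899 = (-5 - 1*(-3))*899 = (-5 + 3)*899 = -2*899 = -1798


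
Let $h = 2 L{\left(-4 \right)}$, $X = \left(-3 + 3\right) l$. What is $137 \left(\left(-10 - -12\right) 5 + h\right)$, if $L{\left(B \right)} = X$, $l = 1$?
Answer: $1370$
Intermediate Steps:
$X = 0$ ($X = \left(-3 + 3\right) 1 = 0 \cdot 1 = 0$)
$L{\left(B \right)} = 0$
$h = 0$ ($h = 2 \cdot 0 = 0$)
$137 \left(\left(-10 - -12\right) 5 + h\right) = 137 \left(\left(-10 - -12\right) 5 + 0\right) = 137 \left(\left(-10 + 12\right) 5 + 0\right) = 137 \left(2 \cdot 5 + 0\right) = 137 \left(10 + 0\right) = 137 \cdot 10 = 1370$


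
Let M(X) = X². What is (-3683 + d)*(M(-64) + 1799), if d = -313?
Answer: -23556420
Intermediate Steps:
(-3683 + d)*(M(-64) + 1799) = (-3683 - 313)*((-64)² + 1799) = -3996*(4096 + 1799) = -3996*5895 = -23556420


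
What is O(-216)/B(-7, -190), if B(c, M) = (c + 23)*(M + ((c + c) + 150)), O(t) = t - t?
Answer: 0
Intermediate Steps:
O(t) = 0
B(c, M) = (23 + c)*(150 + M + 2*c) (B(c, M) = (23 + c)*(M + (2*c + 150)) = (23 + c)*(M + (150 + 2*c)) = (23 + c)*(150 + M + 2*c))
O(-216)/B(-7, -190) = 0/(3450 + 2*(-7)² + 23*(-190) + 196*(-7) - 190*(-7)) = 0/(3450 + 2*49 - 4370 - 1372 + 1330) = 0/(3450 + 98 - 4370 - 1372 + 1330) = 0/(-864) = 0*(-1/864) = 0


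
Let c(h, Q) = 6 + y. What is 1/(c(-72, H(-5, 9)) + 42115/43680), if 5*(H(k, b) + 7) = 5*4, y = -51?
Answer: -8736/384697 ≈ -0.022709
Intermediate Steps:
H(k, b) = -3 (H(k, b) = -7 + (5*4)/5 = -7 + (1/5)*20 = -7 + 4 = -3)
c(h, Q) = -45 (c(h, Q) = 6 - 51 = -45)
1/(c(-72, H(-5, 9)) + 42115/43680) = 1/(-45 + 42115/43680) = 1/(-45 + 42115*(1/43680)) = 1/(-45 + 8423/8736) = 1/(-384697/8736) = -8736/384697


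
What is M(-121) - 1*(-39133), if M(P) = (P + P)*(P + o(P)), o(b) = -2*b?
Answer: 9851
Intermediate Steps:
M(P) = -2*P**2 (M(P) = (P + P)*(P - 2*P) = (2*P)*(-P) = -2*P**2)
M(-121) - 1*(-39133) = -2*(-121)**2 - 1*(-39133) = -2*14641 + 39133 = -29282 + 39133 = 9851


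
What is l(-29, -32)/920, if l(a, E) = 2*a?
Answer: -29/460 ≈ -0.063043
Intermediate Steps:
l(-29, -32)/920 = (2*(-29))/920 = -58*1/920 = -29/460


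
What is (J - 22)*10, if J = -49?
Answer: -710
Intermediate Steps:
(J - 22)*10 = (-49 - 22)*10 = -71*10 = -710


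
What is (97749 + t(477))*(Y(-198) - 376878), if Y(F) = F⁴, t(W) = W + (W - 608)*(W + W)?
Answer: -41100354588024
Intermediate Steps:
t(W) = W + 2*W*(-608 + W) (t(W) = W + (-608 + W)*(2*W) = W + 2*W*(-608 + W))
(97749 + t(477))*(Y(-198) - 376878) = (97749 + 477*(-1215 + 2*477))*((-198)⁴ - 376878) = (97749 + 477*(-1215 + 954))*(1536953616 - 376878) = (97749 + 477*(-261))*1536576738 = (97749 - 124497)*1536576738 = -26748*1536576738 = -41100354588024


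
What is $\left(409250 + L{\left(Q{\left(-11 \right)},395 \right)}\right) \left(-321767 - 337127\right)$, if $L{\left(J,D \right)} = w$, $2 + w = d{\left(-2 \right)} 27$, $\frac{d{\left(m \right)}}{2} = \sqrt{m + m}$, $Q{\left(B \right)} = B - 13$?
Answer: $-269651051712 - 71160552 i \approx -2.6965 \cdot 10^{11} - 7.1161 \cdot 10^{7} i$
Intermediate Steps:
$Q{\left(B \right)} = -13 + B$ ($Q{\left(B \right)} = B - 13 = -13 + B$)
$d{\left(m \right)} = 2 \sqrt{2} \sqrt{m}$ ($d{\left(m \right)} = 2 \sqrt{m + m} = 2 \sqrt{2 m} = 2 \sqrt{2} \sqrt{m}$)
$w = -2 + 108 i$ ($w = -2 + 2 \sqrt{2} \sqrt{-2} \cdot 27 = -2 + 2 \sqrt{2} i \sqrt{2} \cdot 27 = -2 + 4 i 27 = -2 + 108 i \approx -2.0 + 108.0 i$)
$L{\left(J,D \right)} = -2 + 108 i$
$\left(409250 + L{\left(Q{\left(-11 \right)},395 \right)}\right) \left(-321767 - 337127\right) = \left(409250 - \left(2 - 108 i\right)\right) \left(-321767 - 337127\right) = \left(409248 + 108 i\right) \left(-658894\right) = -269651051712 - 71160552 i$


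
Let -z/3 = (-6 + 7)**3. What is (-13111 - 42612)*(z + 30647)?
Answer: -1707575612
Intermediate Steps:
z = -3 (z = -3*(-6 + 7)**3 = -3*1**3 = -3*1 = -3)
(-13111 - 42612)*(z + 30647) = (-13111 - 42612)*(-3 + 30647) = -55723*30644 = -1707575612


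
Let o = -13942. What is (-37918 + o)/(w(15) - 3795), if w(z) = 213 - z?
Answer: 51860/3597 ≈ 14.418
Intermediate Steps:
(-37918 + o)/(w(15) - 3795) = (-37918 - 13942)/((213 - 1*15) - 3795) = -51860/((213 - 15) - 3795) = -51860/(198 - 3795) = -51860/(-3597) = -51860*(-1/3597) = 51860/3597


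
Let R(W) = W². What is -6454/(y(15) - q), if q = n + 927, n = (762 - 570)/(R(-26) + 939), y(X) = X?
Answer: 5211605/736536 ≈ 7.0758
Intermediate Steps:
n = 192/1615 (n = (762 - 570)/((-26)² + 939) = 192/(676 + 939) = 192/1615 ≈ 0.11889)
q = 1497297/1615 (q = 192/1615 + 927 = 1497297/1615 ≈ 927.12)
-6454/(y(15) - q) = -6454/(15 - 1*1497297/1615) = -6454/(15 - 1497297/1615) = -6454/(-1473072/1615) = -6454*(-1615/1473072) = 5211605/736536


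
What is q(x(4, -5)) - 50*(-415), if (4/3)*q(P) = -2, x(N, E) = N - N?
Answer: 41497/2 ≈ 20749.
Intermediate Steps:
x(N, E) = 0
q(P) = -3/2 (q(P) = (3/4)*(-2) = -3/2)
q(x(4, -5)) - 50*(-415) = -3/2 - 50*(-415) = -3/2 + 20750 = 41497/2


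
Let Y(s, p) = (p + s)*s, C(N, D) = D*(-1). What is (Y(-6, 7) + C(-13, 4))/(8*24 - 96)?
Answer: -5/48 ≈ -0.10417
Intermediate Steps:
C(N, D) = -D
Y(s, p) = s*(p + s)
(Y(-6, 7) + C(-13, 4))/(8*24 - 96) = (-6*(7 - 6) - 1*4)/(8*24 - 96) = (-6*1 - 4)/(192 - 96) = (-6 - 4)/96 = -10*1/96 = -5/48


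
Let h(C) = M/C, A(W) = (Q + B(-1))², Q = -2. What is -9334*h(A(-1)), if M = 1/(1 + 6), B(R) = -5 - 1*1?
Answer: -4667/224 ≈ -20.835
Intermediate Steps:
B(R) = -6 (B(R) = -5 - 1 = -6)
A(W) = 64 (A(W) = (-2 - 6)² = (-8)² = 64)
M = ⅐ (M = 1/7 = ⅐ ≈ 0.14286)
h(C) = 1/(7*C)
-9334*h(A(-1)) = -9334/(7*64) = -9334*1/448 = -4667/224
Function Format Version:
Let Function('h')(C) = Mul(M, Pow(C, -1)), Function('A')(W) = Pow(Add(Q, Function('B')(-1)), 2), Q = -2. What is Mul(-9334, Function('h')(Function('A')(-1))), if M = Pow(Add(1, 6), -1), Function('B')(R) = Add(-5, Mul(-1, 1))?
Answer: Rational(-4667, 224) ≈ -20.835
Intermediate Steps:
Function('B')(R) = -6 (Function('B')(R) = Add(-5, -1) = -6)
Function('A')(W) = 64 (Function('A')(W) = Pow(Add(-2, -6), 2) = Pow(-8, 2) = 64)
M = Rational(1, 7) (M = Pow(7, -1) = Rational(1, 7) ≈ 0.14286)
Function('h')(C) = Mul(Rational(1, 7), Pow(C, -1))
Mul(-9334, Function('h')(Function('A')(-1))) = Mul(-9334, Mul(Rational(1, 7), Pow(64, -1))) = Mul(-9334, Mul(Rational(1, 7), Rational(1, 64))) = Mul(-9334, Rational(1, 448)) = Rational(-4667, 224)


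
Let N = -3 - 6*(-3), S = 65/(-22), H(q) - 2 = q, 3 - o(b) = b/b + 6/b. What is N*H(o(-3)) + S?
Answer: 1915/22 ≈ 87.045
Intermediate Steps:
o(b) = 2 - 6/b (o(b) = 3 - (b/b + 6/b) = 3 - (1 + 6/b) = 3 + (-1 - 6/b) = 2 - 6/b)
H(q) = 2 + q
S = -65/22 (S = 65*(-1/22) = -65/22 ≈ -2.9545)
N = 15 (N = -3 + 18 = 15)
N*H(o(-3)) + S = 15*(2 + (2 - 6/(-3))) - 65/22 = 15*(2 + (2 - 6*(-⅓))) - 65/22 = 15*(2 + (2 + 2)) - 65/22 = 15*(2 + 4) - 65/22 = 15*6 - 65/22 = 90 - 65/22 = 1915/22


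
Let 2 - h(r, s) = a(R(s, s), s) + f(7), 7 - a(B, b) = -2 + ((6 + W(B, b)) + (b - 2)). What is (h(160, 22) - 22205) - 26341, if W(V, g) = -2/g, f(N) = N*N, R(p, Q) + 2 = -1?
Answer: -534337/11 ≈ -48576.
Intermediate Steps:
R(p, Q) = -3 (R(p, Q) = -2 - 1 = -3)
f(N) = N²
a(B, b) = 5 - b + 2/b (a(B, b) = 7 - (-2 + ((6 - 2/b) + (b - 2))) = 7 - (-2 + ((6 - 2/b) + (-2 + b))) = 7 - (-2 + (4 + b - 2/b)) = 7 - (2 + b - 2/b) = 7 + (-2 - b + 2/b) = 5 - b + 2/b)
h(r, s) = -52 + s - 2/s (h(r, s) = 2 - ((5 - s + 2/s) + 7²) = 2 - ((5 - s + 2/s) + 49) = 2 - (54 - s + 2/s) = 2 + (-54 + s - 2/s) = -52 + s - 2/s)
(h(160, 22) - 22205) - 26341 = ((-52 + 22 - 2/22) - 22205) - 26341 = ((-52 + 22 - 2*1/22) - 22205) - 26341 = ((-52 + 22 - 1/11) - 22205) - 26341 = (-331/11 - 22205) - 26341 = -244586/11 - 26341 = -534337/11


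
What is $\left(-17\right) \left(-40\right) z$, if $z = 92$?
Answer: $62560$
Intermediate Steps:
$\left(-17\right) \left(-40\right) z = \left(-17\right) \left(-40\right) 92 = 680 \cdot 92 = 62560$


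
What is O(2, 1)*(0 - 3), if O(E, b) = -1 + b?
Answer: 0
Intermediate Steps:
O(2, 1)*(0 - 3) = (-1 + 1)*(0 - 3) = 0*(-3) = 0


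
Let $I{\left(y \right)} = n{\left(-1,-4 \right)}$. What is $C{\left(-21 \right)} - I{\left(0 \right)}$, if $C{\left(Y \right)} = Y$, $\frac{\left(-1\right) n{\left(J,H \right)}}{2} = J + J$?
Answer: $-25$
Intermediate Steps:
$n{\left(J,H \right)} = - 4 J$ ($n{\left(J,H \right)} = - 2 \left(J + J\right) = - 2 \cdot 2 J = - 4 J$)
$I{\left(y \right)} = 4$ ($I{\left(y \right)} = \left(-4\right) \left(-1\right) = 4$)
$C{\left(-21 \right)} - I{\left(0 \right)} = -21 - 4 = -25$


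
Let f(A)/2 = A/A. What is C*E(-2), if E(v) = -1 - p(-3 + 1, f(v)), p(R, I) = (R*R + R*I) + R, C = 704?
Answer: 704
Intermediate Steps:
f(A) = 2 (f(A) = 2*(A/A) = 2*1 = 2)
p(R, I) = R + R**2 + I*R (p(R, I) = (R**2 + I*R) + R = R + R**2 + I*R)
E(v) = 1 (E(v) = -1 - (-3 + 1)*(1 + 2 + (-3 + 1)) = -1 - (-2)*(1 + 2 - 2) = -1 - (-2) = -1 - 1*(-2) = -1 + 2 = 1)
C*E(-2) = 704*1 = 704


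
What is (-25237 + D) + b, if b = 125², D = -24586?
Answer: -34198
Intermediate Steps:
b = 15625
(-25237 + D) + b = (-25237 - 24586) + 15625 = -49823 + 15625 = -34198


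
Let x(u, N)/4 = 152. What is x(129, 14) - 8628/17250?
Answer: 1746562/2875 ≈ 607.50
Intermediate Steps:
x(u, N) = 608 (x(u, N) = 4*152 = 608)
x(129, 14) - 8628/17250 = 608 - 8628/17250 = 608 - 1*1438/2875 = 608 - 1438/2875 = 1746562/2875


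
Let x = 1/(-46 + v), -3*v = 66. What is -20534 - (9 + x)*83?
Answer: -1447025/68 ≈ -21280.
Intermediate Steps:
v = -22 (v = -1/3*66 = -22)
x = -1/68 (x = 1/(-46 - 22) = 1/(-68) = -1/68 ≈ -0.014706)
-20534 - (9 + x)*83 = -20534 - (9 - 1/68)*83 = -20534 - 611*83/68 = -20534 - 1*50713/68 = -20534 - 50713/68 = -1447025/68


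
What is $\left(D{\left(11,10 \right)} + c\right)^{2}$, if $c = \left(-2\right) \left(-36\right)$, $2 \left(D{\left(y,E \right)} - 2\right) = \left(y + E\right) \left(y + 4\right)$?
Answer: $\frac{214369}{4} \approx 53592.0$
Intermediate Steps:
$D{\left(y,E \right)} = 2 + \frac{\left(4 + y\right) \left(E + y\right)}{2}$ ($D{\left(y,E \right)} = 2 + \frac{\left(y + E\right) \left(y + 4\right)}{2} = 2 + \frac{\left(E + y\right) \left(4 + y\right)}{2} = 2 + \frac{\left(4 + y\right) \left(E + y\right)}{2}$)
$c = 72$
$\left(D{\left(11,10 \right)} + c\right)^{2} = \left(\left(2 + \frac{11^{2}}{2} + 2 \cdot 10 + 2 \cdot 11 + \frac{1}{2} \cdot 10 \cdot 11\right) + 72\right)^{2} = \left(\left(2 + \frac{1}{2} \cdot 121 + 20 + 22 + 55\right) + 72\right)^{2} = \left(\left(2 + \frac{121}{2} + 20 + 22 + 55\right) + 72\right)^{2} = \left(\frac{319}{2} + 72\right)^{2} = \left(\frac{463}{2}\right)^{2} = \frac{214369}{4}$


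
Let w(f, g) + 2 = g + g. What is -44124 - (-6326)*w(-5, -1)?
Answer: -69428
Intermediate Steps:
w(f, g) = -2 + 2*g (w(f, g) = -2 + (g + g) = -2 + 2*g)
-44124 - (-6326)*w(-5, -1) = -44124 - (-6326)*(-2 + 2*(-1)) = -44124 - (-6326)*(-2 - 2) = -44124 - (-6326)*(-4) = -44124 - 1*25304 = -44124 - 25304 = -69428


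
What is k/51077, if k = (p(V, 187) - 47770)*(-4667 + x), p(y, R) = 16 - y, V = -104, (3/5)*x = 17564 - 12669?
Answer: -499086100/153231 ≈ -3257.1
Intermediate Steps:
x = 24475/3 (x = 5*(17564 - 12669)/3 = (5/3)*4895 = 24475/3 ≈ 8158.3)
k = -499086100/3 (k = ((16 - 1*(-104)) - 47770)*(-4667 + 24475/3) = ((16 + 104) - 47770)*(10474/3) = (120 - 47770)*(10474/3) = -47650*10474/3 = -499086100/3 ≈ -1.6636e+8)
k/51077 = -499086100/3/51077 = -499086100/3*1/51077 = -499086100/153231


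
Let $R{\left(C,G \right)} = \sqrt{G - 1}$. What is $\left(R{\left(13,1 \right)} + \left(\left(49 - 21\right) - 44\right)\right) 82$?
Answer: $-1312$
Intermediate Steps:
$R{\left(C,G \right)} = \sqrt{-1 + G}$ ($R{\left(C,G \right)} = \sqrt{G + \left(-2 + 1\right)} = \sqrt{G - 1} = \sqrt{-1 + G}$)
$\left(R{\left(13,1 \right)} + \left(\left(49 - 21\right) - 44\right)\right) 82 = \left(\sqrt{-1 + 1} + \left(\left(49 - 21\right) - 44\right)\right) 82 = \left(\sqrt{0} + \left(28 - 44\right)\right) 82 = \left(0 - 16\right) 82 = \left(-16\right) 82 = -1312$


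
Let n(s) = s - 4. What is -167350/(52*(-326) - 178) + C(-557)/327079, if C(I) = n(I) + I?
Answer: 5471751931/560286327 ≈ 9.7660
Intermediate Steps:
n(s) = -4 + s
C(I) = -4 + 2*I (C(I) = (-4 + I) + I = -4 + 2*I)
-167350/(52*(-326) - 178) + C(-557)/327079 = -167350/(52*(-326) - 178) + (-4 + 2*(-557))/327079 = -167350/(-16952 - 178) + (-4 - 1114)*(1/327079) = -167350/(-17130) - 1118*1/327079 = -167350*(-1/17130) - 1118/327079 = 16735/1713 - 1118/327079 = 5471751931/560286327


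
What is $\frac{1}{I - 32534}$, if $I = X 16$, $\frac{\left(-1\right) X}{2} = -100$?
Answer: $- \frac{1}{29334} \approx -3.409 \cdot 10^{-5}$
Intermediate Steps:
$X = 200$ ($X = \left(-2\right) \left(-100\right) = 200$)
$I = 3200$ ($I = 200 \cdot 16 = 3200$)
$\frac{1}{I - 32534} = \frac{1}{3200 - 32534} = \frac{1}{-29334} = - \frac{1}{29334}$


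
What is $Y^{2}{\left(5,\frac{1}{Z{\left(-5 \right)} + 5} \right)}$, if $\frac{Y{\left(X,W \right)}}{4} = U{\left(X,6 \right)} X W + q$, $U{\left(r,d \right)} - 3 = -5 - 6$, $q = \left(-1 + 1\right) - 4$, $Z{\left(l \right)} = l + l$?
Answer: $256$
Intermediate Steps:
$Z{\left(l \right)} = 2 l$
$q = -4$ ($q = 0 - 4 = -4$)
$U{\left(r,d \right)} = -8$ ($U{\left(r,d \right)} = 3 - 11 = -8$)
$Y{\left(X,W \right)} = -16 - 32 W X$ ($Y{\left(X,W \right)} = 4 \left(- 8 X W - 4\right) = 4 \left(- 8 W X - 4\right) = 4 \left(-4 - 8 W X\right) = -16 - 32 W X$)
$Y^{2}{\left(5,\frac{1}{Z{\left(-5 \right)} + 5} \right)} = \left(-16 - 32 \frac{1}{2 \left(-5\right) + 5} \cdot 5\right)^{2} = \left(-16 - 32 \frac{1}{-10 + 5} \cdot 5\right)^{2} = \left(-16 - 32 \frac{1}{-5} \cdot 5\right)^{2} = \left(-16 - \left(- \frac{32}{5}\right) 5\right)^{2} = \left(-16 + 32\right)^{2} = 16^{2} = 256$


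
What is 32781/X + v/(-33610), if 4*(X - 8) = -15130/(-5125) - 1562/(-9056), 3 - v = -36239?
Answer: 10224110274130987/2739562073665 ≈ 3732.0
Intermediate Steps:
v = 36242 (v = 3 - 1*(-36239) = 3 + 36239 = 36242)
X = 163020653/18564800 (X = 8 + (-15130/(-5125) - 1562/(-9056))/4 = 8 + (-15130*(-1/5125) - 1562*(-1/9056))/4 = 8 + (3026/1025 + 781/4528)/4 = 8 + (1/4)*(14502253/4641200) = 8 + 14502253/18564800 = 163020653/18564800 ≈ 8.7812)
32781/X + v/(-33610) = 32781/(163020653/18564800) + 36242/(-33610) = 32781*(18564800/163020653) + 36242*(-1/33610) = 608572708800/163020653 - 18121/16805 = 10224110274130987/2739562073665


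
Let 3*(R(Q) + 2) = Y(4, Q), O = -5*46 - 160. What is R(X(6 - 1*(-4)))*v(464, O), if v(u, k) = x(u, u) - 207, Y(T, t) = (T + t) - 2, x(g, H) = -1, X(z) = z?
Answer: -416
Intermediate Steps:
Y(T, t) = -2 + T + t
O = -390 (O = -230 - 160 = -390)
R(Q) = -4/3 + Q/3 (R(Q) = -2 + (-2 + 4 + Q)/3 = -2 + (2 + Q)/3 = -2 + (⅔ + Q/3) = -4/3 + Q/3)
v(u, k) = -208 (v(u, k) = -1 - 207 = -208)
R(X(6 - 1*(-4)))*v(464, O) = (-4/3 + (6 - 1*(-4))/3)*(-208) = (-4/3 + (6 + 4)/3)*(-208) = (-4/3 + (⅓)*10)*(-208) = (-4/3 + 10/3)*(-208) = 2*(-208) = -416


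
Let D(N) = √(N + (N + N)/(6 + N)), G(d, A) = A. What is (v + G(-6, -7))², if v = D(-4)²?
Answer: 225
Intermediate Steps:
D(N) = √(N + 2*N/(6 + N)) (D(N) = √(N + (2*N)/(6 + N)) = √(N + 2*N/(6 + N)))
v = -8 (v = (√(-4*(8 - 4)/(6 - 4)))² = (√(-4*4/2))² = (√(-4*½*4))² = (√(-8))² = (2*I*√2)² = -8)
(v + G(-6, -7))² = (-8 - 7)² = (-15)² = 225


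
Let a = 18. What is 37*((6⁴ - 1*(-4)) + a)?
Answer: 48766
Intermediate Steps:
37*((6⁴ - 1*(-4)) + a) = 37*((6⁴ - 1*(-4)) + 18) = 37*((1296 + 4) + 18) = 37*(1300 + 18) = 37*1318 = 48766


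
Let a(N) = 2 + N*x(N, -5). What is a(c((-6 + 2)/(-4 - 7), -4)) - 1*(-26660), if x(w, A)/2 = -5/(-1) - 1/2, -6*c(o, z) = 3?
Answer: 53315/2 ≈ 26658.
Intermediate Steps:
c(o, z) = -½ (c(o, z) = -⅙*3 = -½)
x(w, A) = 9 (x(w, A) = 2*(-5/(-1) - 1/2) = 2*(-5*(-1) - 1*½) = 2*(5 - ½) = 2*(9/2) = 9)
a(N) = 2 + 9*N (a(N) = 2 + N*9 = 2 + 9*N)
a(c((-6 + 2)/(-4 - 7), -4)) - 1*(-26660) = (2 + 9*(-½)) - 1*(-26660) = (2 - 9/2) + 26660 = -5/2 + 26660 = 53315/2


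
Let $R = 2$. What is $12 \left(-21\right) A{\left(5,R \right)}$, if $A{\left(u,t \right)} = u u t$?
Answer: $-12600$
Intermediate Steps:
$A{\left(u,t \right)} = t u^{2}$ ($A{\left(u,t \right)} = u^{2} t = t u^{2}$)
$12 \left(-21\right) A{\left(5,R \right)} = 12 \left(-21\right) 2 \cdot 5^{2} = - 252 \cdot 2 \cdot 25 = \left(-252\right) 50 = -12600$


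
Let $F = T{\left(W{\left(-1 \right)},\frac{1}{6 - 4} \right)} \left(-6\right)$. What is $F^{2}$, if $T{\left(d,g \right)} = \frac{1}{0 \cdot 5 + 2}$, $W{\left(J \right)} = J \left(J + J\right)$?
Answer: $9$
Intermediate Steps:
$W{\left(J \right)} = 2 J^{2}$ ($W{\left(J \right)} = J 2 J = 2 J^{2}$)
$T{\left(d,g \right)} = \frac{1}{2}$ ($T{\left(d,g \right)} = \frac{1}{0 + 2} = \frac{1}{2}$)
$F = -3$ ($F = \frac{1}{2} \left(-6\right) = -3$)
$F^{2} = \left(-3\right)^{2} = 9$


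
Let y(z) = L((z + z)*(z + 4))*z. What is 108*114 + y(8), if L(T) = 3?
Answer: 12336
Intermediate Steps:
y(z) = 3*z
108*114 + y(8) = 108*114 + 3*8 = 12312 + 24 = 12336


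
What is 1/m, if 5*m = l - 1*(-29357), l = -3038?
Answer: 5/26319 ≈ 0.00018998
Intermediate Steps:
m = 26319/5 (m = (-3038 - 1*(-29357))/5 = (-3038 + 29357)/5 = (1/5)*26319 = 26319/5 ≈ 5263.8)
1/m = 1/(26319/5) = 5/26319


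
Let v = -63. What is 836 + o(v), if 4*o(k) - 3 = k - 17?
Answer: 3267/4 ≈ 816.75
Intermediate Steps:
o(k) = -7/2 + k/4 (o(k) = 3/4 + (k - 17)/4 = 3/4 + (-17 + k)/4 = 3/4 + (-17/4 + k/4) = -7/2 + k/4)
836 + o(v) = 836 + (-7/2 + (1/4)*(-63)) = 836 + (-7/2 - 63/4) = 836 - 77/4 = 3267/4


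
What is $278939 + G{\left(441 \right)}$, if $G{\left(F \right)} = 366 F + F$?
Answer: $440786$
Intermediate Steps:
$G{\left(F \right)} = 367 F$
$278939 + G{\left(441 \right)} = 278939 + 367 \cdot 441 = 278939 + 161847 = 440786$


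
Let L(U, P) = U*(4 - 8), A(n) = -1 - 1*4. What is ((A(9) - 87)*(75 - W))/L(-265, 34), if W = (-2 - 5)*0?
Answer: -345/53 ≈ -6.5094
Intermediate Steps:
A(n) = -5 (A(n) = -1 - 4 = -5)
L(U, P) = -4*U (L(U, P) = U*(-4) = -4*U)
W = 0 (W = -7*0 = 0)
((A(9) - 87)*(75 - W))/L(-265, 34) = ((-5 - 87)*(75 - 1*0))/((-4*(-265))) = -92*(75 + 0)/1060 = -92*75*(1/1060) = -6900*1/1060 = -345/53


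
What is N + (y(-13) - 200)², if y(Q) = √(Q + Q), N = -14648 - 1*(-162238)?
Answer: 187564 - 400*I*√26 ≈ 1.8756e+5 - 2039.6*I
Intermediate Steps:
N = 147590 (N = -14648 + 162238 = 147590)
y(Q) = √2*√Q (y(Q) = √(2*Q) = √2*√Q)
N + (y(-13) - 200)² = 147590 + (√2*√(-13) - 200)² = 147590 + (√2*(I*√13) - 200)² = 147590 + (I*√26 - 200)² = 147590 + (-200 + I*√26)²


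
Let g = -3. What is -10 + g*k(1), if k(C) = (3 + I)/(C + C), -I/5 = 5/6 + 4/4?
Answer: -¾ ≈ -0.75000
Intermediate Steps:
I = -55/6 (I = -5*(5/6 + 4/4) = -5*(5*(⅙) + 4*(¼)) = -5*(⅚ + 1) = -5*11/6 = -55/6 ≈ -9.1667)
k(C) = -37/(12*C) (k(C) = (3 - 55/6)/(C + C) = -37*1/(2*C)/6 = -37/(12*C))
-10 + g*k(1) = -10 - (-37)/(4*1) = -10 - (-37)/4 = -10 - 3*(-37/12) = -10 + 37/4 = -¾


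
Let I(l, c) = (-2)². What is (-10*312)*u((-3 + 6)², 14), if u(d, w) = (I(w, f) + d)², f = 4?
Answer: -527280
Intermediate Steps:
I(l, c) = 4
u(d, w) = (4 + d)²
(-10*312)*u((-3 + 6)², 14) = (-10*312)*(4 + (-3 + 6)²)² = -3120*(4 + 3²)² = -3120*(4 + 9)² = -3120*13² = -3120*169 = -527280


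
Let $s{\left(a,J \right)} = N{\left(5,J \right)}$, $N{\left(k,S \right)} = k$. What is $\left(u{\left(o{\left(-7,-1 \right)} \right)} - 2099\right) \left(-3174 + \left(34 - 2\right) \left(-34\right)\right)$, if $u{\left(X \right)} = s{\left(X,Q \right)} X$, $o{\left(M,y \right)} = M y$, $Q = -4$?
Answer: $8796768$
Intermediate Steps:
$s{\left(a,J \right)} = 5$
$u{\left(X \right)} = 5 X$
$\left(u{\left(o{\left(-7,-1 \right)} \right)} - 2099\right) \left(-3174 + \left(34 - 2\right) \left(-34\right)\right) = \left(5 \left(\left(-7\right) \left(-1\right)\right) - 2099\right) \left(-3174 + \left(34 - 2\right) \left(-34\right)\right) = \left(5 \cdot 7 - 2099\right) \left(-3174 + 32 \left(-34\right)\right) = \left(35 - 2099\right) \left(-3174 - 1088\right) = \left(-2064\right) \left(-4262\right) = 8796768$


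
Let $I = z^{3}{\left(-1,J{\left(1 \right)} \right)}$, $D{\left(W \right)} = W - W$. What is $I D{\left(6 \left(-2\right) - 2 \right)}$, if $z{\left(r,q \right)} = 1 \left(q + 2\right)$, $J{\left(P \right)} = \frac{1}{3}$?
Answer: $0$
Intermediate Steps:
$J{\left(P \right)} = \frac{1}{3}$
$z{\left(r,q \right)} = 2 + q$ ($z{\left(r,q \right)} = 1 \left(2 + q\right) = 2 + q$)
$D{\left(W \right)} = 0$
$I = \frac{343}{27}$ ($I = \left(2 + \frac{1}{3}\right)^{3} = \left(\frac{7}{3}\right)^{3} = \frac{343}{27} \approx 12.704$)
$I D{\left(6 \left(-2\right) - 2 \right)} = \frac{343}{27} \cdot 0 = 0$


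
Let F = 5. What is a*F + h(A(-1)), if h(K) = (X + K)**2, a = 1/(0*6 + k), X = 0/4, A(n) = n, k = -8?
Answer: 3/8 ≈ 0.37500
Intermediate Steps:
X = 0 (X = 0*(1/4) = 0)
a = -1/8 (a = 1/(0*6 - 8) = 1/(0 - 8) = 1/(-8) = -1/8 ≈ -0.12500)
h(K) = K**2 (h(K) = (0 + K)**2 = K**2)
a*F + h(A(-1)) = -1/8*5 + (-1)**2 = -5/8 + 1 = 3/8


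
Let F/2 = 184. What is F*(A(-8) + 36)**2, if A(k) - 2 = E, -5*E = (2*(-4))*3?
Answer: 16852928/25 ≈ 6.7412e+5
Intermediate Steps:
E = 24/5 (E = -2*(-4)*3/5 = -(-8)*3/5 = -1/5*(-24) = 24/5 ≈ 4.8000)
A(k) = 34/5 (A(k) = 2 + 24/5 = 34/5)
F = 368 (F = 2*184 = 368)
F*(A(-8) + 36)**2 = 368*(34/5 + 36)**2 = 368*(214/5)**2 = 368*(45796/25) = 16852928/25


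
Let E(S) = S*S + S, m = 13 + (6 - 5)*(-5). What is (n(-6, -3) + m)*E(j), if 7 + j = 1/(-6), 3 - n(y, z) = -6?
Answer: 27047/36 ≈ 751.31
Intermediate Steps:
m = 8 (m = 13 + 1*(-5) = 13 - 5 = 8)
n(y, z) = 9 (n(y, z) = 3 - 1*(-6) = 3 + 6 = 9)
j = -43/6 (j = -7 + 1/(-6) = -7 - ⅙ = -43/6 ≈ -7.1667)
E(S) = S + S² (E(S) = S² + S = S + S²)
(n(-6, -3) + m)*E(j) = (9 + 8)*(-43*(1 - 43/6)/6) = 17*(-43/6*(-37/6)) = 17*(1591/36) = 27047/36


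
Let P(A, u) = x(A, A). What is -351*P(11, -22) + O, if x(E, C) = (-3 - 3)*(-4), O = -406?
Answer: -8830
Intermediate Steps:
x(E, C) = 24 (x(E, C) = -6*(-4) = 24)
P(A, u) = 24
-351*P(11, -22) + O = -351*24 - 406 = -8424 - 406 = -8830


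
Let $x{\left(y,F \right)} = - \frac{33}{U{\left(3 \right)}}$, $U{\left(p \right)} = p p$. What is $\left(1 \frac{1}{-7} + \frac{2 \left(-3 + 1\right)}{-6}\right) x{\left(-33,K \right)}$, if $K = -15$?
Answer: $- \frac{121}{63} \approx -1.9206$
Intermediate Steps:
$U{\left(p \right)} = p^{2}$
$x{\left(y,F \right)} = - \frac{11}{3}$ ($x{\left(y,F \right)} = - \frac{33}{3^{2}} = - \frac{33}{9} = \left(-33\right) \frac{1}{9} = - \frac{11}{3}$)
$\left(1 \frac{1}{-7} + \frac{2 \left(-3 + 1\right)}{-6}\right) x{\left(-33,K \right)} = \left(1 \frac{1}{-7} + \frac{2 \left(-3 + 1\right)}{-6}\right) \left(- \frac{11}{3}\right) = \left(1 \left(- \frac{1}{7}\right) + 2 \left(-2\right) \left(- \frac{1}{6}\right)\right) \left(- \frac{11}{3}\right) = \left(- \frac{1}{7} - - \frac{2}{3}\right) \left(- \frac{11}{3}\right) = \left(- \frac{1}{7} + \frac{2}{3}\right) \left(- \frac{11}{3}\right) = \frac{11}{21} \left(- \frac{11}{3}\right) = - \frac{121}{63}$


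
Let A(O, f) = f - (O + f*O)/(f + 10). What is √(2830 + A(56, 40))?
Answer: 41*√42/5 ≈ 53.142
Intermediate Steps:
A(O, f) = f - (O + O*f)/(10 + f)
√(2830 + A(56, 40)) = √(2830 + (40² - 1*56 + 10*40 - 1*56*40)/(10 + 40)) = √(2830 + (1600 - 56 + 400 - 2240)/50) = √(2830 + (1/50)*(-296)) = √(2830 - 148/25) = √(70602/25) = 41*√42/5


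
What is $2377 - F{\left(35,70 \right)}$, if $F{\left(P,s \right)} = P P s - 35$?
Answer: $-83338$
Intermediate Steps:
$F{\left(P,s \right)} = -35 + s P^{2}$ ($F{\left(P,s \right)} = P^{2} s - 35 = s P^{2} - 35 = -35 + s P^{2}$)
$2377 - F{\left(35,70 \right)} = 2377 - \left(-35 + 70 \cdot 35^{2}\right) = 2377 - \left(-35 + 70 \cdot 1225\right) = 2377 - \left(-35 + 85750\right) = 2377 - 85715 = -83338$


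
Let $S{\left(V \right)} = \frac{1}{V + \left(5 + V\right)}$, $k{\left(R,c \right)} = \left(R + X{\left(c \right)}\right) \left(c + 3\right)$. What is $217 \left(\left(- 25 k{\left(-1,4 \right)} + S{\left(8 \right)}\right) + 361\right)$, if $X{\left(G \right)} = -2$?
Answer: $\frac{576817}{3} \approx 1.9227 \cdot 10^{5}$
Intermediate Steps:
$k{\left(R,c \right)} = \left(-2 + R\right) \left(3 + c\right)$ ($k{\left(R,c \right)} = \left(R - 2\right) \left(c + 3\right) = \left(-2 + R\right) \left(3 + c\right)$)
$S{\left(V \right)} = \frac{1}{5 + 2 V}$
$217 \left(\left(- 25 k{\left(-1,4 \right)} + S{\left(8 \right)}\right) + 361\right) = 217 \left(\left(- 25 \left(-6 - 8 + 3 \left(-1\right) - 4\right) + \frac{1}{5 + 2 \cdot 8}\right) + 361\right) = 217 \left(\left(- 25 \left(-6 - 8 - 3 - 4\right) + \frac{1}{5 + 16}\right) + 361\right) = 217 \left(\left(\left(-25\right) \left(-21\right) + \frac{1}{21}\right) + 361\right) = 217 \left(\left(525 + \frac{1}{21}\right) + 361\right) = 217 \left(\frac{11026}{21} + 361\right) = 217 \cdot \frac{18607}{21} = \frac{576817}{3}$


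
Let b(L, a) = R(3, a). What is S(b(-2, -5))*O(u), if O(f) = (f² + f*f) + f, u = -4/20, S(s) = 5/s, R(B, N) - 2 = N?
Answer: ⅕ ≈ 0.20000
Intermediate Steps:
R(B, N) = 2 + N
b(L, a) = 2 + a
u = -⅕ (u = -4*1/20 = -⅕ ≈ -0.20000)
O(f) = f + 2*f² (O(f) = (f² + f²) + f = 2*f² + f = f + 2*f²)
S(b(-2, -5))*O(u) = (5/(2 - 5))*(-(1 + 2*(-⅕))/5) = (5/(-3))*(-(1 - ⅖)/5) = (5*(-⅓))*(-⅕*⅗) = -5/3*(-3/25) = ⅕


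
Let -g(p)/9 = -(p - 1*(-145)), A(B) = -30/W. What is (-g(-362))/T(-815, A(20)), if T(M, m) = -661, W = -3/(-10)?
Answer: -1953/661 ≈ -2.9546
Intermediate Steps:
W = 3/10 (W = -3*(-⅒) = 3/10 ≈ 0.30000)
A(B) = -100 (A(B) = -30/3/10 = -30*10/3 = -100)
g(p) = 1305 + 9*p (g(p) = -(-9)*(p - 1*(-145)) = -(-9)*(p + 145) = -(-9)*(145 + p) = -9*(-145 - p) = 1305 + 9*p)
(-g(-362))/T(-815, A(20)) = -(1305 + 9*(-362))/(-661) = -(1305 - 3258)*(-1/661) = -1*(-1953)*(-1/661) = 1953*(-1/661) = -1953/661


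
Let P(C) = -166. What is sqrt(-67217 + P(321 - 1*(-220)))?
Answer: 3*I*sqrt(7487) ≈ 259.58*I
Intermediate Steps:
sqrt(-67217 + P(321 - 1*(-220))) = sqrt(-67217 - 166) = sqrt(-67383) = 3*I*sqrt(7487)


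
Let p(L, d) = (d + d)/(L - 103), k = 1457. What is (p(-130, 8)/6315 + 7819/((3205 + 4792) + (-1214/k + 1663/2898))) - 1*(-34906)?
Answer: 1734253054261425594424/49682131350967095 ≈ 34907.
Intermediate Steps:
p(L, d) = 2*d/(-103 + L) (p(L, d) = (2*d)/(-103 + L) = 2*d/(-103 + L))
(p(-130, 8)/6315 + 7819/((3205 + 4792) + (-1214/k + 1663/2898))) - 1*(-34906) = ((2*8/(-103 - 130))/6315 + 7819/((3205 + 4792) + (-1214/1457 + 1663/2898))) - 1*(-34906) = ((2*8/(-233))*(1/6315) + 7819/(7997 + (-1214*1/1457 + 1663*(1/2898)))) + 34906 = ((2*8*(-1/233))*(1/6315) + 7819/(7997 + (-1214/1457 + 1663/2898))) + 34906 = (-16/233*1/6315 + 7819/(7997 - 1095181/4222386)) + 34906 = (-16/1471395 + 7819/(33765325661/4222386)) + 34906 = (-16/1471395 + 7819*(4222386/33765325661)) + 34906 = (-16/1471395 + 33014836134/33765325661) + 34906 = 48577324568176354/49682131350967095 + 34906 = 1734253054261425594424/49682131350967095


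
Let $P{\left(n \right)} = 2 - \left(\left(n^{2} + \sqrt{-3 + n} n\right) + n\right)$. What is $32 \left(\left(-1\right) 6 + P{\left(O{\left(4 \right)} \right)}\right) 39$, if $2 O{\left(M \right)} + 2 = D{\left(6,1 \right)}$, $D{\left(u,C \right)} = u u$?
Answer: $-386880 - 21216 \sqrt{14} \approx -4.6626 \cdot 10^{5}$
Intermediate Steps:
$D{\left(u,C \right)} = u^{2}$
$O{\left(M \right)} = 17$ ($O{\left(M \right)} = -1 + \frac{6^{2}}{2} = -1 + \frac{1}{2} \cdot 36 = -1 + 18 = 17$)
$P{\left(n \right)} = 2 - n - n^{2} - n \sqrt{-3 + n}$ ($P{\left(n \right)} = 2 - \left(\left(n^{2} + n \sqrt{-3 + n}\right) + n\right) = 2 - \left(n + n^{2} + n \sqrt{-3 + n}\right) = 2 - n - n^{2} - n \sqrt{-3 + n}$)
$32 \left(\left(-1\right) 6 + P{\left(O{\left(4 \right)} \right)}\right) 39 = 32 \left(\left(-1\right) 6 - \left(304 + 17 \sqrt{-3 + 17}\right)\right) 39 = 32 \left(-6 - \left(304 + 17 \sqrt{14}\right)\right) 39 = 32 \left(-310 - 17 \sqrt{14}\right) 39 = \left(-9920 - 544 \sqrt{14}\right) 39 = -386880 - 21216 \sqrt{14}$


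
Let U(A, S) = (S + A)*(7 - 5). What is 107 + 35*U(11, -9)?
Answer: 247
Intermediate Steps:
U(A, S) = 2*A + 2*S (U(A, S) = (A + S)*2 = 2*A + 2*S)
107 + 35*U(11, -9) = 107 + 35*(2*11 + 2*(-9)) = 107 + 35*(22 - 18) = 107 + 35*4 = 107 + 140 = 247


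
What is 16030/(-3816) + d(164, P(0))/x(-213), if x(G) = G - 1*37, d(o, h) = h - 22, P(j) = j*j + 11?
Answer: -991381/238500 ≈ -4.1567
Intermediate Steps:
P(j) = 11 + j**2 (P(j) = j**2 + 11 = 11 + j**2)
d(o, h) = -22 + h
x(G) = -37 + G (x(G) = G - 37 = -37 + G)
16030/(-3816) + d(164, P(0))/x(-213) = 16030/(-3816) + (-22 + (11 + 0**2))/(-37 - 213) = 16030*(-1/3816) + (-22 + (11 + 0))/(-250) = -8015/1908 + (-22 + 11)*(-1/250) = -8015/1908 - 11*(-1/250) = -8015/1908 + 11/250 = -991381/238500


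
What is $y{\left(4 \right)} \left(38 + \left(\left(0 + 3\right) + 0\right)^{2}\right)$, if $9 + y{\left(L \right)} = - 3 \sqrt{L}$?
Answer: $-705$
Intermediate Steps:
$y{\left(L \right)} = -9 - 3 \sqrt{L}$
$y{\left(4 \right)} \left(38 + \left(\left(0 + 3\right) + 0\right)^{2}\right) = \left(-9 - 3 \sqrt{4}\right) \left(38 + \left(\left(0 + 3\right) + 0\right)^{2}\right) = \left(-9 - 6\right) \left(38 + \left(3 + 0\right)^{2}\right) = \left(-9 - 6\right) \left(38 + 3^{2}\right) = - 15 \left(38 + 9\right) = \left(-15\right) 47 = -705$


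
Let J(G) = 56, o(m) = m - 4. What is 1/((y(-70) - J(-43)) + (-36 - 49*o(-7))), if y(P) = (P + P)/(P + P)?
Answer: 1/448 ≈ 0.0022321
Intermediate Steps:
o(m) = -4 + m
y(P) = 1 (y(P) = (2*P)/((2*P)) = (2*P)*(1/(2*P)) = 1)
1/((y(-70) - J(-43)) + (-36 - 49*o(-7))) = 1/((1 - 1*56) + (-36 - 49*(-4 - 7))) = 1/((1 - 56) + (-36 - 49*(-11))) = 1/(-55 + (-36 + 539)) = 1/(-55 + 503) = 1/448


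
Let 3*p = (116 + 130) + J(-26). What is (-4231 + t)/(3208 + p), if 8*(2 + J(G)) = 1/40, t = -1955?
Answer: -1979520/1052587 ≈ -1.8806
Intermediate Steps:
J(G) = -639/320 (J(G) = -2 + (⅛)/40 = -2 + (⅛)*(1/40) = -2 + 1/320 = -639/320)
p = 26027/320 (p = ((116 + 130) - 639/320)/3 = (246 - 639/320)/3 = (⅓)*(78081/320) = 26027/320 ≈ 81.334)
(-4231 + t)/(3208 + p) = (-4231 - 1955)/(3208 + 26027/320) = -6186/1052587/320 = -6186*320/1052587 = -1979520/1052587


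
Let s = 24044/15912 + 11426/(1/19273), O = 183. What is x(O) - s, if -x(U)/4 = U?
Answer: -876011417351/3978 ≈ -2.2021e+8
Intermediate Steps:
s = 876008505455/3978 (s = 24044*(1/15912) + 11426/(1/19273) = 6011/3978 + 11426*19273 = 6011/3978 + 220213298 = 876008505455/3978 ≈ 2.2021e+8)
x(U) = -4*U
x(O) - s = -4*183 - 1*876008505455/3978 = -732 - 876008505455/3978 = -876011417351/3978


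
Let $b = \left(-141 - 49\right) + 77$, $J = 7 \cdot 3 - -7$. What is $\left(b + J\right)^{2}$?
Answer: $7225$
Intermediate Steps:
$J = 28$ ($J = 21 + 7 = 28$)
$b = -113$ ($b = -190 + 77 = -113$)
$\left(b + J\right)^{2} = \left(-113 + 28\right)^{2} = \left(-85\right)^{2} = 7225$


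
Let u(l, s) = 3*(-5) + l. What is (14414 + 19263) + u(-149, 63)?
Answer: 33513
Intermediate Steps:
u(l, s) = -15 + l
(14414 + 19263) + u(-149, 63) = (14414 + 19263) + (-15 - 149) = 33677 - 164 = 33513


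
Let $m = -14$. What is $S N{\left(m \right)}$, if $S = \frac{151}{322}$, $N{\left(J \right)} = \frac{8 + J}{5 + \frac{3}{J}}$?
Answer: $- \frac{906}{1541} \approx -0.58793$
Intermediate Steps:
$N{\left(J \right)} = \frac{8 + J}{5 + \frac{3}{J}}$
$S = \frac{151}{322}$ ($S = 151 \cdot \frac{1}{322} = \frac{151}{322} \approx 0.46894$)
$S N{\left(m \right)} = \frac{151 \left(- \frac{14 \left(8 - 14\right)}{3 + 5 \left(-14\right)}\right)}{322} = \frac{151 \left(\left(-14\right) \frac{1}{3 - 70} \left(-6\right)\right)}{322} = \frac{151 \left(\left(-14\right) \frac{1}{-67} \left(-6\right)\right)}{322} = \frac{151 \left(\left(-14\right) \left(- \frac{1}{67}\right) \left(-6\right)\right)}{322} = \frac{151}{322} \left(- \frac{84}{67}\right) = - \frac{906}{1541}$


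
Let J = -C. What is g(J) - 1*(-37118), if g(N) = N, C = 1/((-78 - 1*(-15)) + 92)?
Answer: 1076421/29 ≈ 37118.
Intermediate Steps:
C = 1/29 (C = 1/((-78 + 15) + 92) = 1/(-63 + 92) = 1/29 ≈ 0.034483)
J = -1/29 (J = -1*1/29 = -1/29 ≈ -0.034483)
g(J) - 1*(-37118) = -1/29 - 1*(-37118) = -1/29 + 37118 = 1076421/29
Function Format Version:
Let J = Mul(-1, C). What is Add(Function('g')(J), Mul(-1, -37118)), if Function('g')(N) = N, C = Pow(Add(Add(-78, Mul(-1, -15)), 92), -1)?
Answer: Rational(1076421, 29) ≈ 37118.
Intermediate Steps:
C = Rational(1, 29) (C = Pow(Add(Add(-78, 15), 92), -1) = Pow(Add(-63, 92), -1) = Pow(29, -1) = Rational(1, 29) ≈ 0.034483)
J = Rational(-1, 29) (J = Mul(-1, Rational(1, 29)) = Rational(-1, 29) ≈ -0.034483)
Add(Function('g')(J), Mul(-1, -37118)) = Add(Rational(-1, 29), Mul(-1, -37118)) = Add(Rational(-1, 29), 37118) = Rational(1076421, 29)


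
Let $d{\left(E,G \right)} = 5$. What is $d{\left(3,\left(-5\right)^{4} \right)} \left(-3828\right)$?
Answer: $-19140$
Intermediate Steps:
$d{\left(3,\left(-5\right)^{4} \right)} \left(-3828\right) = 5 \left(-3828\right) = -19140$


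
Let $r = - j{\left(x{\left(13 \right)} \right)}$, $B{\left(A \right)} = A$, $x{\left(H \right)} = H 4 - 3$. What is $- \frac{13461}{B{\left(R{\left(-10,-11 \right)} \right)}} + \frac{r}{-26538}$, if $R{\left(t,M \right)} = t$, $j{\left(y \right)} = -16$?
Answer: $\frac{178613929}{132690} \approx 1346.1$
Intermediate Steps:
$x{\left(H \right)} = -3 + 4 H$ ($x{\left(H \right)} = 4 H - 3 = -3 + 4 H$)
$r = 16$ ($r = \left(-1\right) \left(-16\right) = 16$)
$- \frac{13461}{B{\left(R{\left(-10,-11 \right)} \right)}} + \frac{r}{-26538} = - \frac{13461}{-10} + \frac{16}{-26538} = \left(-13461\right) \left(- \frac{1}{10}\right) + 16 \left(- \frac{1}{26538}\right) = \frac{13461}{10} - \frac{8}{13269} = \frac{178613929}{132690}$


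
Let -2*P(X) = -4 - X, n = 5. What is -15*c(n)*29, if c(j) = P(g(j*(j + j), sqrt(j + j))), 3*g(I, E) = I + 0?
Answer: -4495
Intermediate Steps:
g(I, E) = I/3 (g(I, E) = (I + 0)/3 = I/3)
P(X) = 2 + X/2 (P(X) = -(-4 - X)/2 = 2 + X/2)
c(j) = 2 + j**2/3 (c(j) = 2 + ((j*(j + j))/3)/2 = 2 + ((j*(2*j))/3)/2 = 2 + ((2*j**2)/3)/2 = 2 + (2*j**2/3)/2 = 2 + j**2/3)
-15*c(n)*29 = -15*(2 + (1/3)*5**2)*29 = -15*(2 + (1/3)*25)*29 = -15*(2 + 25/3)*29 = -15*31/3*29 = -155*29 = -4495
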